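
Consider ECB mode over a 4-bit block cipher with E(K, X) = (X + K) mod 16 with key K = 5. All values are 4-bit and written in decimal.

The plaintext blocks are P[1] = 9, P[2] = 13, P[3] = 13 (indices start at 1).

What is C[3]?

C[3] = 2

ECB encryption: C_i = E(K, P_i).
C[3]: E(K, 13) = 2.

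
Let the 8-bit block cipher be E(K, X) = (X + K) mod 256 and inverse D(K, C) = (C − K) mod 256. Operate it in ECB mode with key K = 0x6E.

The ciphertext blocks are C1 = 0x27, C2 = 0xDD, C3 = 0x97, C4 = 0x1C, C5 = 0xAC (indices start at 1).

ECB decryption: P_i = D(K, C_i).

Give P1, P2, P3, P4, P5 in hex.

P1 = 0xB9, P2 = 0x6F, P3 = 0x29, P4 = 0xAE, P5 = 0x3E

P1: D(K, 0x27) = 0xB9.
P2: D(K, 0xDD) = 0x6F.
P3: D(K, 0x97) = 0x29.
P4: D(K, 0x1C) = 0xAE.
P5: D(K, 0xAC) = 0x3E.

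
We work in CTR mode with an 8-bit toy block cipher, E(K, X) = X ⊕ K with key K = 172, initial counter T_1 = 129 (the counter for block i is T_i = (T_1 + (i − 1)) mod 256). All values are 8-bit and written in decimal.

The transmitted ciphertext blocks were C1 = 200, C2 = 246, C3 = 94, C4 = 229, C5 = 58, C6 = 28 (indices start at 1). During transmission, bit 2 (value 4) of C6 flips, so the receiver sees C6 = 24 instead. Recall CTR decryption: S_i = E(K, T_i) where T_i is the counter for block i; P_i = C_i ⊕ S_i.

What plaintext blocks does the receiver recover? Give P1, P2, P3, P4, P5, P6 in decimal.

P1 = 229, P2 = 216, P3 = 113, P4 = 205, P5 = 19, P6 = 50

Only C6 changed, to 24. In CTR, a change in C_i flips the same bit in P_i only; the keystream is unaffected. Decrypting the received ciphertext:
P1: T = 129, S = E(K, T) = 45; 200 ⊕ 45 = 229.
P2: T = 130, S = E(K, T) = 46; 246 ⊕ 46 = 216.
P3: T = 131, S = E(K, T) = 47; 94 ⊕ 47 = 113.
P4: T = 132, S = E(K, T) = 40; 229 ⊕ 40 = 205.
P5: T = 133, S = E(K, T) = 41; 58 ⊕ 41 = 19.
P6: T = 134, S = E(K, T) = 42; 24 ⊕ 42 = 50.
Blocks that differ from the original plaintext: P6.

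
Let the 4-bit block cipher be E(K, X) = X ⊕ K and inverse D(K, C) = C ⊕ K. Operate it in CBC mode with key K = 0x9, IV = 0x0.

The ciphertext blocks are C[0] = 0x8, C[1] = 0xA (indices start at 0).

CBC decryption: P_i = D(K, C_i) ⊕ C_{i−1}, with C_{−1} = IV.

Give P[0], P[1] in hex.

P[0] = 0x1, P[1] = 0xB

P[0]: D(K, 0x8) = 0x1; 0x1 ⊕ 0x0 = 0x1.
P[1]: D(K, 0xA) = 0x3; 0x3 ⊕ 0x8 = 0xB.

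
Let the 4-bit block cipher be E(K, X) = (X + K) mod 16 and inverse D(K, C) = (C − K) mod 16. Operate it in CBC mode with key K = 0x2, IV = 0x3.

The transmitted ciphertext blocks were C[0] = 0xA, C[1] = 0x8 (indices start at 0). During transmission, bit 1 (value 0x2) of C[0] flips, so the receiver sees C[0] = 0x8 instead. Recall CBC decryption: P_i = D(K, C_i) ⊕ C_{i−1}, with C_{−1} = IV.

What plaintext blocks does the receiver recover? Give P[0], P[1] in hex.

Only C[0] changed, to 0x8. In CBC, a change in C_i garbles P_i and flips the same bit in P_{i+1}. Decrypting the received ciphertext:
P[0]: D(K, 0x8) = 0x6; 0x6 ⊕ 0x3 = 0x5.
P[1]: D(K, 0x8) = 0x6; 0x6 ⊕ 0x8 = 0xE.
Blocks that differ from the original plaintext: P[0], P[1].

P[0] = 0x5, P[1] = 0xE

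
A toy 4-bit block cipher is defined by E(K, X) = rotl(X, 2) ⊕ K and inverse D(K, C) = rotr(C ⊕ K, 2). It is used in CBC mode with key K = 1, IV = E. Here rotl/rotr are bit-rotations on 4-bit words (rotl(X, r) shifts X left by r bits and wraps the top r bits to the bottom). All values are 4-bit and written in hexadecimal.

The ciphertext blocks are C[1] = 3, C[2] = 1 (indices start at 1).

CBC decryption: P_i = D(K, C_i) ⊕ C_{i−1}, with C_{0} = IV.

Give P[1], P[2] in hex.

P[1]: D(K, 3) = 8; 8 ⊕ E = 6.
P[2]: D(K, 1) = 0; 0 ⊕ 3 = 3.

P[1] = 6, P[2] = 3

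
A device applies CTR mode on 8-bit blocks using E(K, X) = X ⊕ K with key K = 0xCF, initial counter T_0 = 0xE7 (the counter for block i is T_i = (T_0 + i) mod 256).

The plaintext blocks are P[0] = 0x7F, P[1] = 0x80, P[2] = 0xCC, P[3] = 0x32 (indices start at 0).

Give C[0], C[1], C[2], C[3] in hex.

C[0] = 0x57, C[1] = 0xA7, C[2] = 0xEA, C[3] = 0x17

CTR encryption: S_i = E(K, T_i) where T_i is the counter for block i; C_i = P_i ⊕ S_i.
C[0]: T = 0xE7, S = E(K, T) = 0x28; 0x7F ⊕ 0x28 = 0x57.
C[1]: T = 0xE8, S = E(K, T) = 0x27; 0x80 ⊕ 0x27 = 0xA7.
C[2]: T = 0xE9, S = E(K, T) = 0x26; 0xCC ⊕ 0x26 = 0xEA.
C[3]: T = 0xEA, S = E(K, T) = 0x25; 0x32 ⊕ 0x25 = 0x17.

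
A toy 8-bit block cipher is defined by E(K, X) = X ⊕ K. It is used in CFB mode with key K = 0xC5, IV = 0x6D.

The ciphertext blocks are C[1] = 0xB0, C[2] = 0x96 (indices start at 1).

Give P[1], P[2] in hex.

P[1] = 0x18, P[2] = 0xE3

CFB decryption: P_i = C_i ⊕ E(K, C_{i−1}), with C_{0} = IV.
P[1]: E(K, 0x6D) = 0xA8; 0xB0 ⊕ 0xA8 = 0x18.
P[2]: E(K, 0xB0) = 0x75; 0x96 ⊕ 0x75 = 0xE3.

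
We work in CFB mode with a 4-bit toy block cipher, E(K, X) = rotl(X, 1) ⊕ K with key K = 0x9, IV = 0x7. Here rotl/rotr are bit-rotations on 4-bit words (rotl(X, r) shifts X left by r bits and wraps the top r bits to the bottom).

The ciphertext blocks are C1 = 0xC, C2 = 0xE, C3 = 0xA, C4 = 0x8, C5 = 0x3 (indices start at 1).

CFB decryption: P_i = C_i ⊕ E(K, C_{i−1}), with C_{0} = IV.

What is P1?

P1 = 0xB

P1: E(K, 0x7) = 0x7; 0xC ⊕ 0x7 = 0xB.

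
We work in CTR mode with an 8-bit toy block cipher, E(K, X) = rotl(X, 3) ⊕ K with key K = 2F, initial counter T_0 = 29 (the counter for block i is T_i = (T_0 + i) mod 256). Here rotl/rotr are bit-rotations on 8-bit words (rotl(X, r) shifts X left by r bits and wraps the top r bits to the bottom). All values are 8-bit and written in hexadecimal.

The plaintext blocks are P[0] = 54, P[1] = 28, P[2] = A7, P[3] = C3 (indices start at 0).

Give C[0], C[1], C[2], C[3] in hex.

CTR encryption: S_i = E(K, T_i) where T_i is the counter for block i; C_i = P_i ⊕ S_i.
C[0]: T = 29, S = E(K, T) = 66; 54 ⊕ 66 = 32.
C[1]: T = 2A, S = E(K, T) = 7E; 28 ⊕ 7E = 56.
C[2]: T = 2B, S = E(K, T) = 76; A7 ⊕ 76 = D1.
C[3]: T = 2C, S = E(K, T) = 4E; C3 ⊕ 4E = 8D.

C[0] = 32, C[1] = 56, C[2] = D1, C[3] = 8D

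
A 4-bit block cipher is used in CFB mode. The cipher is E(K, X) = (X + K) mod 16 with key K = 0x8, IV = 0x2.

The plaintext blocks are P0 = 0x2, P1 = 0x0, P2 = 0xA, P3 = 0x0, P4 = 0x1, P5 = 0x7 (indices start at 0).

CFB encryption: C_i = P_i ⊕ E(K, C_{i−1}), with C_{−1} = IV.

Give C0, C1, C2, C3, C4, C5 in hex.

C0 = 0x8, C1 = 0x0, C2 = 0x2, C3 = 0xA, C4 = 0x3, C5 = 0xC

C0: E(K, 0x2) = 0xA; 0x2 ⊕ 0xA = 0x8.
C1: E(K, 0x8) = 0x0; 0x0 ⊕ 0x0 = 0x0.
C2: E(K, 0x0) = 0x8; 0xA ⊕ 0x8 = 0x2.
C3: E(K, 0x2) = 0xA; 0x0 ⊕ 0xA = 0xA.
C4: E(K, 0xA) = 0x2; 0x1 ⊕ 0x2 = 0x3.
C5: E(K, 0x3) = 0xB; 0x7 ⊕ 0xB = 0xC.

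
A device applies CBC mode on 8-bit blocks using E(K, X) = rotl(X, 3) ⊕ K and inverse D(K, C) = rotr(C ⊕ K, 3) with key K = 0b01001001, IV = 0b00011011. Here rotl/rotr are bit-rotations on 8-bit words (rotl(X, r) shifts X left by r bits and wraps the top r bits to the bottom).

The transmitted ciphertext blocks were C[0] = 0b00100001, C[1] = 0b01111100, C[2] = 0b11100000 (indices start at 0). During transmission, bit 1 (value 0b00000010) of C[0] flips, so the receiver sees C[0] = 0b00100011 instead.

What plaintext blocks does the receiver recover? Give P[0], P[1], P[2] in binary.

P[0] = 0b01010110, P[1] = 0b10000101, P[2] = 0b01001001

CBC decryption: P_i = D(K, C_i) ⊕ C_{i−1}, with C_{−1} = IV.
Only C[0] changed, to 0b00100011. In CBC, a change in C_i garbles P_i and flips the same bit in P_{i+1}. Decrypting the received ciphertext:
P[0]: D(K, 0b00100011) = 0b01001101; 0b01001101 ⊕ 0b00011011 = 0b01010110.
P[1]: D(K, 0b01111100) = 0b10100110; 0b10100110 ⊕ 0b00100011 = 0b10000101.
P[2]: D(K, 0b11100000) = 0b00110101; 0b00110101 ⊕ 0b01111100 = 0b01001001.
Blocks that differ from the original plaintext: P[0], P[1].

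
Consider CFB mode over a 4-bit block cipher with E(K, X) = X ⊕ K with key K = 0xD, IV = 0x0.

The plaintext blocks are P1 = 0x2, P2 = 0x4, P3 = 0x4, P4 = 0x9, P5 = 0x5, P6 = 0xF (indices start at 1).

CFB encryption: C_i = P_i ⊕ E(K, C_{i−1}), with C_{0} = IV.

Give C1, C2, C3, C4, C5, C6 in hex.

C1 = 0xF, C2 = 0x6, C3 = 0xF, C4 = 0xB, C5 = 0x3, C6 = 0x1

C1: E(K, 0x0) = 0xD; 0x2 ⊕ 0xD = 0xF.
C2: E(K, 0xF) = 0x2; 0x4 ⊕ 0x2 = 0x6.
C3: E(K, 0x6) = 0xB; 0x4 ⊕ 0xB = 0xF.
C4: E(K, 0xF) = 0x2; 0x9 ⊕ 0x2 = 0xB.
C5: E(K, 0xB) = 0x6; 0x5 ⊕ 0x6 = 0x3.
C6: E(K, 0x3) = 0xE; 0xF ⊕ 0xE = 0x1.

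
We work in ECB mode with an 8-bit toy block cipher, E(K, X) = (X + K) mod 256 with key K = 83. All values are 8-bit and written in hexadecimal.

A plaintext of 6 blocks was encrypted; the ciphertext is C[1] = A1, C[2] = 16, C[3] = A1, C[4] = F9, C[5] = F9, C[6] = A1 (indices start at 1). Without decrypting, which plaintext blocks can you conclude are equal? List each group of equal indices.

P[1] = P[3] = P[6]; P[4] = P[5]

ECB encrypts each block independently with the same key, so equal ciphertext blocks imply equal plaintext blocks.
C[1] = C[3] = C[6] = A1, so P[1] = P[3] = P[6].
C[4] = C[5] = F9, so P[4] = P[5].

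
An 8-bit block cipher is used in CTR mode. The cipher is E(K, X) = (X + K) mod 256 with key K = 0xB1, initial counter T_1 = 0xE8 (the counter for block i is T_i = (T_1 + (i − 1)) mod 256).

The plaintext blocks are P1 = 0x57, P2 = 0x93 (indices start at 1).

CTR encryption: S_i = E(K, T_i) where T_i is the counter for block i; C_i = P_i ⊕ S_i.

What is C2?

C1: T = 0xE8, S = E(K, T) = 0x99; 0x57 ⊕ 0x99 = 0xCE.
C2: T = 0xE9, S = E(K, T) = 0x9A; 0x93 ⊕ 0x9A = 0x09.

C2 = 0x09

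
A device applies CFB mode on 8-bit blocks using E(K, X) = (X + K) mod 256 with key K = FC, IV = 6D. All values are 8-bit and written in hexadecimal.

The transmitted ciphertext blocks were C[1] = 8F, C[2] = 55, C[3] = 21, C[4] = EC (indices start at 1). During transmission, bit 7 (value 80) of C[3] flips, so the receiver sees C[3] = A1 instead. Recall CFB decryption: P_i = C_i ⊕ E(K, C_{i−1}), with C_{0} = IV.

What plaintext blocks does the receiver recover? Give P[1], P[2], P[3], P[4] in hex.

P[1] = E6, P[2] = DE, P[3] = F0, P[4] = 71

Only C[3] changed, to A1. In CFB, a change in C_i flips the same bit in P_i and garbles P_{i+1}. Decrypting the received ciphertext:
P[1]: E(K, 6D) = 69; 8F ⊕ 69 = E6.
P[2]: E(K, 8F) = 8B; 55 ⊕ 8B = DE.
P[3]: E(K, 55) = 51; A1 ⊕ 51 = F0.
P[4]: E(K, A1) = 9D; EC ⊕ 9D = 71.
Blocks that differ from the original plaintext: P[3], P[4].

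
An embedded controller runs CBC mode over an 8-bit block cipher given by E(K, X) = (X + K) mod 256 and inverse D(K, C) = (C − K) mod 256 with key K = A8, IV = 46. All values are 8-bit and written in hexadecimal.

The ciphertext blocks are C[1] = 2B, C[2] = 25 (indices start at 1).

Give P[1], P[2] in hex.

P[1] = C5, P[2] = 56

CBC decryption: P_i = D(K, C_i) ⊕ C_{i−1}, with C_{0} = IV.
P[1]: D(K, 2B) = 83; 83 ⊕ 46 = C5.
P[2]: D(K, 25) = 7D; 7D ⊕ 2B = 56.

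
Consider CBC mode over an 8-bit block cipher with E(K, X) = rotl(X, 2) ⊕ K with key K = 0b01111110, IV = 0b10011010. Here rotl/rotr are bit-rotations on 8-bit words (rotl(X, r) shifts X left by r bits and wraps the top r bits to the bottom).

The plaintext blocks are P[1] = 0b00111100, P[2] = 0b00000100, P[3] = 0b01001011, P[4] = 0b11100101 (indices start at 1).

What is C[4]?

C[4] = 0b01111011

CBC encryption: C_i = E(K, P_i ⊕ C_{i−1}), with C_{0} = IV.
C[1]: P[1] ⊕ 0b10011010 = 0b10100110; E(K, 0b10100110) = 0b11100100.
C[2]: P[2] ⊕ 0b11100100 = 0b11100000; E(K, 0b11100000) = 0b11111101.
C[3]: P[3] ⊕ 0b11111101 = 0b10110110; E(K, 0b10110110) = 0b10100100.
C[4]: P[4] ⊕ 0b10100100 = 0b01000001; E(K, 0b01000001) = 0b01111011.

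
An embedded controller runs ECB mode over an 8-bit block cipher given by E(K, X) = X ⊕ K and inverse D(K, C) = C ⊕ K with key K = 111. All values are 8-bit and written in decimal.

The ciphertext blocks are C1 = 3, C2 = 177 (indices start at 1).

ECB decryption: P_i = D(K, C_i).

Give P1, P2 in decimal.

P1: D(K, 3) = 108.
P2: D(K, 177) = 222.

P1 = 108, P2 = 222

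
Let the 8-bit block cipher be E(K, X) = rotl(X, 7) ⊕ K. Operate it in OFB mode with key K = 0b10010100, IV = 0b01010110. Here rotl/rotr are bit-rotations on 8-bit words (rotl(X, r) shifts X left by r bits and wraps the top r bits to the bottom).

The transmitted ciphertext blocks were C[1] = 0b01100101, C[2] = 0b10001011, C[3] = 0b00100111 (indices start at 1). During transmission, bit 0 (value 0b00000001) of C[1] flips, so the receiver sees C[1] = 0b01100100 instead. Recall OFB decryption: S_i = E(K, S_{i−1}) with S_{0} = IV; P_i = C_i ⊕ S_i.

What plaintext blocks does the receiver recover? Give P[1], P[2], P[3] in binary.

Only C[1] changed, to 0b01100100. In OFB, a change in C_i flips the same bit in P_i only; the keystream is unaffected. Decrypting the received ciphertext:
P[1]: S = E(K, 0b01010110) = 0b10111111; 0b01100100 ⊕ 0b10111111 = 0b11011011.
P[2]: S = E(K, 0b10111111) = 0b01001011; 0b10001011 ⊕ 0b01001011 = 0b11000000.
P[3]: S = E(K, 0b01001011) = 0b00110001; 0b00100111 ⊕ 0b00110001 = 0b00010110.
Blocks that differ from the original plaintext: P[1].

P[1] = 0b11011011, P[2] = 0b11000000, P[3] = 0b00010110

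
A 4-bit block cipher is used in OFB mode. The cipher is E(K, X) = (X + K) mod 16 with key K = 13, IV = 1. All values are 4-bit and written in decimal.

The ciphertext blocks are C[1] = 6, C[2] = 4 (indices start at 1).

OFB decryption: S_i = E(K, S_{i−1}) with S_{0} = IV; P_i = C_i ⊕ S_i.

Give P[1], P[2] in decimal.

P[1] = 8, P[2] = 15

P[1]: S = E(K, 1) = 14; 6 ⊕ 14 = 8.
P[2]: S = E(K, 14) = 11; 4 ⊕ 11 = 15.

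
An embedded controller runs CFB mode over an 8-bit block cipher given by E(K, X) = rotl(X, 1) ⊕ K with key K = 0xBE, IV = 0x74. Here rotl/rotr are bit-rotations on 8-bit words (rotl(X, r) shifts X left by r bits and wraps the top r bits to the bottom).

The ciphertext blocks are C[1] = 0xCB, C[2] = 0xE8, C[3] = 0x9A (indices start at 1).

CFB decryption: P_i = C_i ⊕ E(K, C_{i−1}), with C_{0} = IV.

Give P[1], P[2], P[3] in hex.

P[1] = 0x9D, P[2] = 0xC1, P[3] = 0xF5

P[1]: E(K, 0x74) = 0x56; 0xCB ⊕ 0x56 = 0x9D.
P[2]: E(K, 0xCB) = 0x29; 0xE8 ⊕ 0x29 = 0xC1.
P[3]: E(K, 0xE8) = 0x6F; 0x9A ⊕ 0x6F = 0xF5.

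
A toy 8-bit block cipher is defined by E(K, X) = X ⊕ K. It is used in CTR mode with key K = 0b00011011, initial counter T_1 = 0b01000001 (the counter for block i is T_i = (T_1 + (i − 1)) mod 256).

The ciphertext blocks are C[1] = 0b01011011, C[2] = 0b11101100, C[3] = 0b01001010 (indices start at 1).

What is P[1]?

CTR decryption: S_i = E(K, T_i) where T_i is the counter for block i; P_i = C_i ⊕ S_i.
P[1]: T = 0b01000001, S = E(K, T) = 0b01011010; 0b01011011 ⊕ 0b01011010 = 0b00000001.

P[1] = 0b00000001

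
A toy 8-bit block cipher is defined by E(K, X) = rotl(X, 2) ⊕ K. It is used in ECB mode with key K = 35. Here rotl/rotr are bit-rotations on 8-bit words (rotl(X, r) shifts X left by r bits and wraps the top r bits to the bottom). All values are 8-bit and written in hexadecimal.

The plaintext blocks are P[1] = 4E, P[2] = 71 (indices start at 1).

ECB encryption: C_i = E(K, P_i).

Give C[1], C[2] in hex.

C[1] = 0C, C[2] = F0

C[1]: E(K, 4E) = 0C.
C[2]: E(K, 71) = F0.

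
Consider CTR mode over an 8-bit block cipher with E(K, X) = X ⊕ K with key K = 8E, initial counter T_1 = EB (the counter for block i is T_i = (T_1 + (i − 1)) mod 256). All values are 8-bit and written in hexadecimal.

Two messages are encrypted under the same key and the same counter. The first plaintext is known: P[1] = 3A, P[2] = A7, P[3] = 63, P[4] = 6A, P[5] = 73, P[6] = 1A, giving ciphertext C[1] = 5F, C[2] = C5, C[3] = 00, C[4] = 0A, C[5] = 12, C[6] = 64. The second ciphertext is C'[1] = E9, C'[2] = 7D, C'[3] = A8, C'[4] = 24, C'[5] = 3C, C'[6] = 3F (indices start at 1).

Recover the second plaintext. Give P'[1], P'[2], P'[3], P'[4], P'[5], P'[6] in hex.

P'[1] = 8C, P'[2] = 1F, P'[3] = CB, P'[4] = 44, P'[5] = 5D, P'[6] = 41

In CTR with a reused counter, both messages share the same keystream S_i, so C_i ⊕ C'_i = P_i ⊕ P'_i and thus P'_i = P_i ⊕ C_i ⊕ C'_i.
P'[1]: 3A ⊕ 5F ⊕ E9 = 8C.
P'[2]: A7 ⊕ C5 ⊕ 7D = 1F.
P'[3]: 63 ⊕ 00 ⊕ A8 = CB.
P'[4]: 6A ⊕ 0A ⊕ 24 = 44.
P'[5]: 73 ⊕ 12 ⊕ 3C = 5D.
P'[6]: 1A ⊕ 64 ⊕ 3F = 41.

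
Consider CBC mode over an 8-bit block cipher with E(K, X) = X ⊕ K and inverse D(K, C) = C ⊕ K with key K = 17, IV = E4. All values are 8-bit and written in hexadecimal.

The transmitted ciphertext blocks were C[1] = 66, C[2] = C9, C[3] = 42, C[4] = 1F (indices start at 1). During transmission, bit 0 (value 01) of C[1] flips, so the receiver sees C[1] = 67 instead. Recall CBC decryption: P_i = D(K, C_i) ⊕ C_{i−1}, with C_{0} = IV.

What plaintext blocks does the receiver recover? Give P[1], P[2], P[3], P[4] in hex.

Only C[1] changed, to 67. In CBC, a change in C_i garbles P_i and flips the same bit in P_{i+1}. Decrypting the received ciphertext:
P[1]: D(K, 67) = 70; 70 ⊕ E4 = 94.
P[2]: D(K, C9) = DE; DE ⊕ 67 = B9.
P[3]: D(K, 42) = 55; 55 ⊕ C9 = 9C.
P[4]: D(K, 1F) = 08; 08 ⊕ 42 = 4A.
Blocks that differ from the original plaintext: P[1], P[2].

P[1] = 94, P[2] = B9, P[3] = 9C, P[4] = 4A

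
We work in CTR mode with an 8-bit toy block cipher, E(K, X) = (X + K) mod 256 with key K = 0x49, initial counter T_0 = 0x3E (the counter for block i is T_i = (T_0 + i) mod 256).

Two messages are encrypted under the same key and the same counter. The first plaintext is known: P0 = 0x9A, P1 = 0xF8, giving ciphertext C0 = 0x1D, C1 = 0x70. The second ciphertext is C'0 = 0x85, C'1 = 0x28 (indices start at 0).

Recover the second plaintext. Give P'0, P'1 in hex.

P'0 = 0x02, P'1 = 0xA0

In CTR with a reused counter, both messages share the same keystream S_i, so C_i ⊕ C'_i = P_i ⊕ P'_i and thus P'_i = P_i ⊕ C_i ⊕ C'_i.
P'0: 0x9A ⊕ 0x1D ⊕ 0x85 = 0x02.
P'1: 0xF8 ⊕ 0x70 ⊕ 0x28 = 0xA0.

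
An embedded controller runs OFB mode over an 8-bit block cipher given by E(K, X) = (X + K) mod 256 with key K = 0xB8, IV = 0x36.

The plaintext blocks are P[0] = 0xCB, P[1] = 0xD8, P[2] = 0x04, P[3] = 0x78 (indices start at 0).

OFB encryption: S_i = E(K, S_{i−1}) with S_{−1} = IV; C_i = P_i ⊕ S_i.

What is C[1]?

C[1] = 0x7E

C[0]: S = E(K, 0x36) = 0xEE; 0xCB ⊕ 0xEE = 0x25.
C[1]: S = E(K, 0xEE) = 0xA6; 0xD8 ⊕ 0xA6 = 0x7E.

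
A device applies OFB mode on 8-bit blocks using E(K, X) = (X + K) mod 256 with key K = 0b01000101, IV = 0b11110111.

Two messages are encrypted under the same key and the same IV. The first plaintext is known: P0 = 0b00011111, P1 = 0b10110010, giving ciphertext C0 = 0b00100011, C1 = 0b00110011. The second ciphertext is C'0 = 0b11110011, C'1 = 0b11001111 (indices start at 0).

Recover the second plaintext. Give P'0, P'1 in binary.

In OFB with a reused IV, both messages share the same keystream S_i, so C_i ⊕ C'_i = P_i ⊕ P'_i and thus P'_i = P_i ⊕ C_i ⊕ C'_i.
P'0: 0b00011111 ⊕ 0b00100011 ⊕ 0b11110011 = 0b11001111.
P'1: 0b10110010 ⊕ 0b00110011 ⊕ 0b11001111 = 0b01001110.

P'0 = 0b11001111, P'1 = 0b01001110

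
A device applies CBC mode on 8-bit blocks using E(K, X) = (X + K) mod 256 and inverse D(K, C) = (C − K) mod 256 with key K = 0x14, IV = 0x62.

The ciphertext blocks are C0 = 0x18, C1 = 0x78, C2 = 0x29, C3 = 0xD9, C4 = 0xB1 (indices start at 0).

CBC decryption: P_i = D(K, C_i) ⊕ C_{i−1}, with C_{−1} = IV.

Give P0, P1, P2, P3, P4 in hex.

P0: D(K, 0x18) = 0x04; 0x04 ⊕ 0x62 = 0x66.
P1: D(K, 0x78) = 0x64; 0x64 ⊕ 0x18 = 0x7C.
P2: D(K, 0x29) = 0x15; 0x15 ⊕ 0x78 = 0x6D.
P3: D(K, 0xD9) = 0xC5; 0xC5 ⊕ 0x29 = 0xEC.
P4: D(K, 0xB1) = 0x9D; 0x9D ⊕ 0xD9 = 0x44.

P0 = 0x66, P1 = 0x7C, P2 = 0x6D, P3 = 0xEC, P4 = 0x44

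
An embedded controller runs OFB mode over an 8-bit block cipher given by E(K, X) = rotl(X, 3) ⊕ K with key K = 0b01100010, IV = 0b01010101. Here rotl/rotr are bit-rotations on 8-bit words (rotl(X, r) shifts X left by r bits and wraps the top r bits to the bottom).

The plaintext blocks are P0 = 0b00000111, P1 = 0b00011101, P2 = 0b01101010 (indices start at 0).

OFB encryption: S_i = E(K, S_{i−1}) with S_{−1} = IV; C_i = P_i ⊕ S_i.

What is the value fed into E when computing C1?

C0: S = E(K, 0b01010101) = 0b11001000; 0b00000111 ⊕ 0b11001000 = 0b11001111.
C1: S = E(K, 0b11001000) = 0b00100100; 0b00011101 ⊕ 0b00100100 = 0b00111001.
So the input to E for block 1 is 0b11001000.

0b11001000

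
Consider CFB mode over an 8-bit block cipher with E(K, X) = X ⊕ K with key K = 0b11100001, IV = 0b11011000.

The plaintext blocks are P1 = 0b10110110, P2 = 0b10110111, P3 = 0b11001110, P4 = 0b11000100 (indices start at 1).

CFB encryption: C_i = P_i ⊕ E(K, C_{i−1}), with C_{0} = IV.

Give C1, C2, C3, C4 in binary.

C1 = 0b10001111, C2 = 0b11011001, C3 = 0b11110110, C4 = 0b11010011

C1: E(K, 0b11011000) = 0b00111001; 0b10110110 ⊕ 0b00111001 = 0b10001111.
C2: E(K, 0b10001111) = 0b01101110; 0b10110111 ⊕ 0b01101110 = 0b11011001.
C3: E(K, 0b11011001) = 0b00111000; 0b11001110 ⊕ 0b00111000 = 0b11110110.
C4: E(K, 0b11110110) = 0b00010111; 0b11000100 ⊕ 0b00010111 = 0b11010011.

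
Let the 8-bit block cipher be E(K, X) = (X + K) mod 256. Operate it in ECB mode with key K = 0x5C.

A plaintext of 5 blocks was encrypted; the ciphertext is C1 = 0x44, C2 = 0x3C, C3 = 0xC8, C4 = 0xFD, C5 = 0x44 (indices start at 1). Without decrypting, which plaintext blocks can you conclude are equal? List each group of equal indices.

ECB encrypts each block independently with the same key, so equal ciphertext blocks imply equal plaintext blocks.
C1 = C5 = 0x44, so P1 = P5.

P1 = P5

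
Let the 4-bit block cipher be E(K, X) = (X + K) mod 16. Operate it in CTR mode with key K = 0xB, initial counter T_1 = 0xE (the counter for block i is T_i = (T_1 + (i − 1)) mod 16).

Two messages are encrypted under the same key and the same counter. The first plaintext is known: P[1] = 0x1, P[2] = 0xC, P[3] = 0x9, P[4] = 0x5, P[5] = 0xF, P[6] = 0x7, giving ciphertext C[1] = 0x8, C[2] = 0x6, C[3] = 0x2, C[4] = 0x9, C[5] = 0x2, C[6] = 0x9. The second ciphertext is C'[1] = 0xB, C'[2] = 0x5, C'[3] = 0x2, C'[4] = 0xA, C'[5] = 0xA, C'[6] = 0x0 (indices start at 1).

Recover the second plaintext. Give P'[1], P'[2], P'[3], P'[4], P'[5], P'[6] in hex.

P'[1] = 0x2, P'[2] = 0xF, P'[3] = 0x9, P'[4] = 0x6, P'[5] = 0x7, P'[6] = 0xE

In CTR with a reused counter, both messages share the same keystream S_i, so C_i ⊕ C'_i = P_i ⊕ P'_i and thus P'_i = P_i ⊕ C_i ⊕ C'_i.
P'[1]: 0x1 ⊕ 0x8 ⊕ 0xB = 0x2.
P'[2]: 0xC ⊕ 0x6 ⊕ 0x5 = 0xF.
P'[3]: 0x9 ⊕ 0x2 ⊕ 0x2 = 0x9.
P'[4]: 0x5 ⊕ 0x9 ⊕ 0xA = 0x6.
P'[5]: 0xF ⊕ 0x2 ⊕ 0xA = 0x7.
P'[6]: 0x7 ⊕ 0x9 ⊕ 0x0 = 0xE.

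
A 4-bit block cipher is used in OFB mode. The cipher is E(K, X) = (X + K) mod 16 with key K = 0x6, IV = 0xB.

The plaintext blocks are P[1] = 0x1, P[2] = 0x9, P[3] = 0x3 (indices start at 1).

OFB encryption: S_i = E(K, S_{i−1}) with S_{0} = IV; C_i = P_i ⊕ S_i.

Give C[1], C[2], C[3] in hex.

C[1]: S = E(K, 0xB) = 0x1; 0x1 ⊕ 0x1 = 0x0.
C[2]: S = E(K, 0x1) = 0x7; 0x9 ⊕ 0x7 = 0xE.
C[3]: S = E(K, 0x7) = 0xD; 0x3 ⊕ 0xD = 0xE.

C[1] = 0x0, C[2] = 0xE, C[3] = 0xE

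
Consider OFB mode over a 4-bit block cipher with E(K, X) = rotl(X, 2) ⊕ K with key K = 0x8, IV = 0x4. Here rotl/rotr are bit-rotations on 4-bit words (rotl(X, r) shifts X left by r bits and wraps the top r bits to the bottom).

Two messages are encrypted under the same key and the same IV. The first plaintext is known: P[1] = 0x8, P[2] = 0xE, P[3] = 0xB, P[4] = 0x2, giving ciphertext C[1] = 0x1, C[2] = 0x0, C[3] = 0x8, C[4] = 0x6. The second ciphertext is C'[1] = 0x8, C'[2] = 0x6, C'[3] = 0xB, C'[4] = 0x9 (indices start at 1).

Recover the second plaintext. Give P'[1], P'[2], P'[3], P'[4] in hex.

P'[1] = 0x1, P'[2] = 0x8, P'[3] = 0x8, P'[4] = 0xD

In OFB with a reused IV, both messages share the same keystream S_i, so C_i ⊕ C'_i = P_i ⊕ P'_i and thus P'_i = P_i ⊕ C_i ⊕ C'_i.
P'[1]: 0x8 ⊕ 0x1 ⊕ 0x8 = 0x1.
P'[2]: 0xE ⊕ 0x0 ⊕ 0x6 = 0x8.
P'[3]: 0xB ⊕ 0x8 ⊕ 0xB = 0x8.
P'[4]: 0x2 ⊕ 0x6 ⊕ 0x9 = 0xD.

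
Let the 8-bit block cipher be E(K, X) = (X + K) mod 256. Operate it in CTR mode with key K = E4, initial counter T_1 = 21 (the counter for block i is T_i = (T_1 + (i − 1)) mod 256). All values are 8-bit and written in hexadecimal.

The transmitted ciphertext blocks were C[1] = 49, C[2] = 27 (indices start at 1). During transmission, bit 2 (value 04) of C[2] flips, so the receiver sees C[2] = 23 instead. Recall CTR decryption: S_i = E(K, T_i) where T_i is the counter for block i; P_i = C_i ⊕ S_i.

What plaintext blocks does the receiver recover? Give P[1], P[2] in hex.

P[1] = 4C, P[2] = 25

Only C[2] changed, to 23. In CTR, a change in C_i flips the same bit in P_i only; the keystream is unaffected. Decrypting the received ciphertext:
P[1]: T = 21, S = E(K, T) = 05; 49 ⊕ 05 = 4C.
P[2]: T = 22, S = E(K, T) = 06; 23 ⊕ 06 = 25.
Blocks that differ from the original plaintext: P[2].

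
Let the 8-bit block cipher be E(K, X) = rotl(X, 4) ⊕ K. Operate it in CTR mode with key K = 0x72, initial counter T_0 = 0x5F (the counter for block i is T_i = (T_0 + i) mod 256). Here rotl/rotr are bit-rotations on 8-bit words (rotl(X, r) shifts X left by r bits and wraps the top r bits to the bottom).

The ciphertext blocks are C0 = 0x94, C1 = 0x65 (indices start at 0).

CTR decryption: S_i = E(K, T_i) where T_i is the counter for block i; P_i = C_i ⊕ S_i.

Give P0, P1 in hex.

P0: T = 0x5F, S = E(K, T) = 0x87; 0x94 ⊕ 0x87 = 0x13.
P1: T = 0x60, S = E(K, T) = 0x74; 0x65 ⊕ 0x74 = 0x11.

P0 = 0x13, P1 = 0x11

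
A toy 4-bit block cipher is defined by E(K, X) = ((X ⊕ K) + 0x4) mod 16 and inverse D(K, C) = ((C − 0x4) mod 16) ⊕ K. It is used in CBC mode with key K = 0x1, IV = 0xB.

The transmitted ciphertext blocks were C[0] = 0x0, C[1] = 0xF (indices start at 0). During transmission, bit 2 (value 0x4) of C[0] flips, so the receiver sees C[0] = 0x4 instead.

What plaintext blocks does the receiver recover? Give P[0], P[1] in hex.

P[0] = 0xA, P[1] = 0xE

CBC decryption: P_i = D(K, C_i) ⊕ C_{i−1}, with C_{−1} = IV.
Only C[0] changed, to 0x4. In CBC, a change in C_i garbles P_i and flips the same bit in P_{i+1}. Decrypting the received ciphertext:
P[0]: D(K, 0x4) = 0x1; 0x1 ⊕ 0xB = 0xA.
P[1]: D(K, 0xF) = 0xA; 0xA ⊕ 0x4 = 0xE.
Blocks that differ from the original plaintext: P[0], P[1].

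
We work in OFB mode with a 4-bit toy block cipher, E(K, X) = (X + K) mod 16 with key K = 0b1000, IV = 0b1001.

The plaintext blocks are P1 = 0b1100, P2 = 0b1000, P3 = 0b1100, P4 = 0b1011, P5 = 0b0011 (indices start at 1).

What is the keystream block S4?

OFB encryption: S_i = E(K, S_{i−1}) with S_{0} = IV; C_i = P_i ⊕ S_i.
C1: S = E(K, 0b1001) = 0b0001; 0b1100 ⊕ 0b0001 = 0b1101.
C2: S = E(K, 0b0001) = 0b1001; 0b1000 ⊕ 0b1001 = 0b0001.
C3: S = E(K, 0b1001) = 0b0001; 0b1100 ⊕ 0b0001 = 0b1101.
C4: S = E(K, 0b0001) = 0b1001; 0b1011 ⊕ 0b1001 = 0b0010.
So S4 = 0b1001.

0b1001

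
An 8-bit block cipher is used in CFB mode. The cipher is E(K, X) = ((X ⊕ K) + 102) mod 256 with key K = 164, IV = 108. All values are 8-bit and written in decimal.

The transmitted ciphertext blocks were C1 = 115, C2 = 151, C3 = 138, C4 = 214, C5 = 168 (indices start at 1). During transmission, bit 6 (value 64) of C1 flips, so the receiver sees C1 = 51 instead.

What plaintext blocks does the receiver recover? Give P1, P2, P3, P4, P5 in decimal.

CFB decryption: P_i = C_i ⊕ E(K, C_{i−1}), with C_{0} = IV.
Only C1 changed, to 51. In CFB, a change in C_i flips the same bit in P_i and garbles P_{i+1}. Decrypting the received ciphertext:
P1: E(K, 108) = 46; 51 ⊕ 46 = 29.
P2: E(K, 51) = 253; 151 ⊕ 253 = 106.
P3: E(K, 151) = 153; 138 ⊕ 153 = 19.
P4: E(K, 138) = 148; 214 ⊕ 148 = 66.
P5: E(K, 214) = 216; 168 ⊕ 216 = 112.
Blocks that differ from the original plaintext: P1, P2.

P1 = 29, P2 = 106, P3 = 19, P4 = 66, P5 = 112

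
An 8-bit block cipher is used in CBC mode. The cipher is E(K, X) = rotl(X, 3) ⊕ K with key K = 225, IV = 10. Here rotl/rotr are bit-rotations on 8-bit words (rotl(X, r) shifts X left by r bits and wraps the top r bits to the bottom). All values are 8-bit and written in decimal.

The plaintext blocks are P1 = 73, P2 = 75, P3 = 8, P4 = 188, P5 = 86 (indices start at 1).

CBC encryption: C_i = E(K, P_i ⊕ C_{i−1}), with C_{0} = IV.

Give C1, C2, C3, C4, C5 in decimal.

C1 = 251, C2 = 100, C3 = 130, C4 = 16, C5 = 211

C1: P1 ⊕ 10 = 67; E(K, 67) = 251.
C2: P2 ⊕ 251 = 176; E(K, 176) = 100.
C3: P3 ⊕ 100 = 108; E(K, 108) = 130.
C4: P4 ⊕ 130 = 62; E(K, 62) = 16.
C5: P5 ⊕ 16 = 70; E(K, 70) = 211.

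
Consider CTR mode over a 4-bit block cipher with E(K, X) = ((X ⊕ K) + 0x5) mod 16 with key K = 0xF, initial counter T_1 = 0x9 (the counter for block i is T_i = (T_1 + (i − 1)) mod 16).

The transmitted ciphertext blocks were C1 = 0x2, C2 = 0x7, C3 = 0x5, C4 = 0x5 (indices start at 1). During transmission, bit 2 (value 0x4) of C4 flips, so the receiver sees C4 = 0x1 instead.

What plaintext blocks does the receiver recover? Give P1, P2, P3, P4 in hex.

P1 = 0x9, P2 = 0xD, P3 = 0xC, P4 = 0x9

CTR decryption: S_i = E(K, T_i) where T_i is the counter for block i; P_i = C_i ⊕ S_i.
Only C4 changed, to 0x1. In CTR, a change in C_i flips the same bit in P_i only; the keystream is unaffected. Decrypting the received ciphertext:
P1: T = 0x9, S = E(K, T) = 0xB; 0x2 ⊕ 0xB = 0x9.
P2: T = 0xA, S = E(K, T) = 0xA; 0x7 ⊕ 0xA = 0xD.
P3: T = 0xB, S = E(K, T) = 0x9; 0x5 ⊕ 0x9 = 0xC.
P4: T = 0xC, S = E(K, T) = 0x8; 0x1 ⊕ 0x8 = 0x9.
Blocks that differ from the original plaintext: P4.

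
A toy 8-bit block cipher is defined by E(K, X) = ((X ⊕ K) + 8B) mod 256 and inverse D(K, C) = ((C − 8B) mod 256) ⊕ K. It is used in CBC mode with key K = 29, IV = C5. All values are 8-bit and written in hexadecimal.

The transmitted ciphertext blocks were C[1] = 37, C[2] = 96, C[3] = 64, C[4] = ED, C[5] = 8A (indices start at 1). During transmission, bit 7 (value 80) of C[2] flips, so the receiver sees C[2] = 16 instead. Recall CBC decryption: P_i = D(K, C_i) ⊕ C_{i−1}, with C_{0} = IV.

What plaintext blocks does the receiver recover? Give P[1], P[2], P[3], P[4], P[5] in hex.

Only C[2] changed, to 16. In CBC, a change in C_i garbles P_i and flips the same bit in P_{i+1}. Decrypting the received ciphertext:
P[1]: D(K, 37) = 85; 85 ⊕ C5 = 40.
P[2]: D(K, 16) = A2; A2 ⊕ 37 = 95.
P[3]: D(K, 64) = F0; F0 ⊕ 16 = E6.
P[4]: D(K, ED) = 4B; 4B ⊕ 64 = 2F.
P[5]: D(K, 8A) = D6; D6 ⊕ ED = 3B.
Blocks that differ from the original plaintext: P[2], P[3].

P[1] = 40, P[2] = 95, P[3] = E6, P[4] = 2F, P[5] = 3B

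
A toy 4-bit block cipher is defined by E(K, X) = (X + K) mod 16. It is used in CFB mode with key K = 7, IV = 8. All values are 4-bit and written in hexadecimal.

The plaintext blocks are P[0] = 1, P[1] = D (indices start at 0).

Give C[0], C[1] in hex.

C[0] = E, C[1] = 8

CFB encryption: C_i = P_i ⊕ E(K, C_{i−1}), with C_{−1} = IV.
C[0]: E(K, 8) = F; 1 ⊕ F = E.
C[1]: E(K, E) = 5; D ⊕ 5 = 8.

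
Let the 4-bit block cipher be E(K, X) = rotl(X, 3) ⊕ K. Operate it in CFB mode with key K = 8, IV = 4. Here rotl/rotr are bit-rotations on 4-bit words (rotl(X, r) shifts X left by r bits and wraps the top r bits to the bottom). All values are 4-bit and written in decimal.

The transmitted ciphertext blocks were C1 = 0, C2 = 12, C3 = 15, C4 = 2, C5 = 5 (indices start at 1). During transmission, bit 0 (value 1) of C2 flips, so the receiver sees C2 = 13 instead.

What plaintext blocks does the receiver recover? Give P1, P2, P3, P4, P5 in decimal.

P1 = 10, P2 = 5, P3 = 9, P4 = 5, P5 = 12

CFB decryption: P_i = C_i ⊕ E(K, C_{i−1}), with C_{0} = IV.
Only C2 changed, to 13. In CFB, a change in C_i flips the same bit in P_i and garbles P_{i+1}. Decrypting the received ciphertext:
P1: E(K, 4) = 10; 0 ⊕ 10 = 10.
P2: E(K, 0) = 8; 13 ⊕ 8 = 5.
P3: E(K, 13) = 6; 15 ⊕ 6 = 9.
P4: E(K, 15) = 7; 2 ⊕ 7 = 5.
P5: E(K, 2) = 9; 5 ⊕ 9 = 12.
Blocks that differ from the original plaintext: P2, P3.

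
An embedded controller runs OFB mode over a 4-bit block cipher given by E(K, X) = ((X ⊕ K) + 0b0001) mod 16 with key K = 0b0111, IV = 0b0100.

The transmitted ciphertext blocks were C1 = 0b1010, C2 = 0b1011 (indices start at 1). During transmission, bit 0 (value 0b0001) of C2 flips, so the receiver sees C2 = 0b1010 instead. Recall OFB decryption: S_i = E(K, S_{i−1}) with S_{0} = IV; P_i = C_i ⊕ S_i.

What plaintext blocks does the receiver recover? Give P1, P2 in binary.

Only C2 changed, to 0b1010. In OFB, a change in C_i flips the same bit in P_i only; the keystream is unaffected. Decrypting the received ciphertext:
P1: S = E(K, 0b0100) = 0b0100; 0b1010 ⊕ 0b0100 = 0b1110.
P2: S = E(K, 0b0100) = 0b0100; 0b1010 ⊕ 0b0100 = 0b1110.
Blocks that differ from the original plaintext: P2.

P1 = 0b1110, P2 = 0b1110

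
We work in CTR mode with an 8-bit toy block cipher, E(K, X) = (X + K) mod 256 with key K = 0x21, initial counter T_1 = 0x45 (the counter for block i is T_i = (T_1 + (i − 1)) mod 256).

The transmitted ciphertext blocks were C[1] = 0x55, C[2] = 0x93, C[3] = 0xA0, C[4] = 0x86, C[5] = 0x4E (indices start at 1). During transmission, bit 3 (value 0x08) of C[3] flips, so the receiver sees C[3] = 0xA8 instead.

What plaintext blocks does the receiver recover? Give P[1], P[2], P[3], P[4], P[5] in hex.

CTR decryption: S_i = E(K, T_i) where T_i is the counter for block i; P_i = C_i ⊕ S_i.
Only C[3] changed, to 0xA8. In CTR, a change in C_i flips the same bit in P_i only; the keystream is unaffected. Decrypting the received ciphertext:
P[1]: T = 0x45, S = E(K, T) = 0x66; 0x55 ⊕ 0x66 = 0x33.
P[2]: T = 0x46, S = E(K, T) = 0x67; 0x93 ⊕ 0x67 = 0xF4.
P[3]: T = 0x47, S = E(K, T) = 0x68; 0xA8 ⊕ 0x68 = 0xC0.
P[4]: T = 0x48, S = E(K, T) = 0x69; 0x86 ⊕ 0x69 = 0xEF.
P[5]: T = 0x49, S = E(K, T) = 0x6A; 0x4E ⊕ 0x6A = 0x24.
Blocks that differ from the original plaintext: P[3].

P[1] = 0x33, P[2] = 0xF4, P[3] = 0xC0, P[4] = 0xEF, P[5] = 0x24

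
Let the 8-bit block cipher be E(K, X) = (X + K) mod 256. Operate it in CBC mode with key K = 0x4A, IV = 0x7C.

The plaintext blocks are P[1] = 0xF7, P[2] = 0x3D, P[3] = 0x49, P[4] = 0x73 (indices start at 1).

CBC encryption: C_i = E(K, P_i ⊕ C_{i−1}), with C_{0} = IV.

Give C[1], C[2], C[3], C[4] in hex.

C[1]: P[1] ⊕ 0x7C = 0x8B; E(K, 0x8B) = 0xD5.
C[2]: P[2] ⊕ 0xD5 = 0xE8; E(K, 0xE8) = 0x32.
C[3]: P[3] ⊕ 0x32 = 0x7B; E(K, 0x7B) = 0xC5.
C[4]: P[4] ⊕ 0xC5 = 0xB6; E(K, 0xB6) = 0x00.

C[1] = 0xD5, C[2] = 0x32, C[3] = 0xC5, C[4] = 0x00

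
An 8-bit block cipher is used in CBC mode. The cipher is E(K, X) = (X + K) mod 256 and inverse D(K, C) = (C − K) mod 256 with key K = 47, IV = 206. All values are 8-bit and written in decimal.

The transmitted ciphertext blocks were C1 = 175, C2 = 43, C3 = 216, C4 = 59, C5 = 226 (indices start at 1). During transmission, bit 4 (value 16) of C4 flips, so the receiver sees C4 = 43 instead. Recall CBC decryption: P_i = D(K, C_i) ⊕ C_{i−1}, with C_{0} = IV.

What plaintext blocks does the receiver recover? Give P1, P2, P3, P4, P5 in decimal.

P1 = 78, P2 = 83, P3 = 130, P4 = 36, P5 = 152

Only C4 changed, to 43. In CBC, a change in C_i garbles P_i and flips the same bit in P_{i+1}. Decrypting the received ciphertext:
P1: D(K, 175) = 128; 128 ⊕ 206 = 78.
P2: D(K, 43) = 252; 252 ⊕ 175 = 83.
P3: D(K, 216) = 169; 169 ⊕ 43 = 130.
P4: D(K, 43) = 252; 252 ⊕ 216 = 36.
P5: D(K, 226) = 179; 179 ⊕ 43 = 152.
Blocks that differ from the original plaintext: P4, P5.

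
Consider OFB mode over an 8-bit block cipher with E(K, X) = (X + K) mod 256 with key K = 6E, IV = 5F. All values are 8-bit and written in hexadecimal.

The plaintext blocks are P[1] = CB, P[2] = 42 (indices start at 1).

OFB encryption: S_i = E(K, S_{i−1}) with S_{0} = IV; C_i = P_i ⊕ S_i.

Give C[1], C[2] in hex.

C[1]: S = E(K, 5F) = CD; CB ⊕ CD = 06.
C[2]: S = E(K, CD) = 3B; 42 ⊕ 3B = 79.

C[1] = 06, C[2] = 79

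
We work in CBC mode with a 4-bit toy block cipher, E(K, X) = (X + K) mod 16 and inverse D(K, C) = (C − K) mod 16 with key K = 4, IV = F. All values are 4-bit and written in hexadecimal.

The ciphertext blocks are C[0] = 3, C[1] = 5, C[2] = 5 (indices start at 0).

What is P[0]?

CBC decryption: P_i = D(K, C_i) ⊕ C_{i−1}, with C_{−1} = IV.
P[0]: D(K, 3) = F; F ⊕ F = 0.

P[0] = 0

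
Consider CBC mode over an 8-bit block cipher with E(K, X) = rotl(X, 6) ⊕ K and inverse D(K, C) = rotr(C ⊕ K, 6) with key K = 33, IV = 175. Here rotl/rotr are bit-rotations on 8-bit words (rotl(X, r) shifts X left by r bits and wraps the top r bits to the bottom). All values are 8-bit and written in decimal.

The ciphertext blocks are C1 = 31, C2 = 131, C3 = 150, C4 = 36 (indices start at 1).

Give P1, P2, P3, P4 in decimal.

P1 = 87, P2 = 149, P3 = 93, P4 = 130

CBC decryption: P_i = D(K, C_i) ⊕ C_{i−1}, with C_{0} = IV.
P1: D(K, 31) = 248; 248 ⊕ 175 = 87.
P2: D(K, 131) = 138; 138 ⊕ 31 = 149.
P3: D(K, 150) = 222; 222 ⊕ 131 = 93.
P4: D(K, 36) = 20; 20 ⊕ 150 = 130.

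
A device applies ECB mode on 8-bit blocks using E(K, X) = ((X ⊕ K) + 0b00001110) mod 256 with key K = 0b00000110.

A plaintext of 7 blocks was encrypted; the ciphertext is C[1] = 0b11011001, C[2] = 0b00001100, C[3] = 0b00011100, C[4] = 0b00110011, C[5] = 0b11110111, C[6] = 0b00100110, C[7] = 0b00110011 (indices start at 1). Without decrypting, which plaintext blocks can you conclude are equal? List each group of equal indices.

ECB encrypts each block independently with the same key, so equal ciphertext blocks imply equal plaintext blocks.
C[4] = C[7] = 0b00110011, so P[4] = P[7].

P[4] = P[7]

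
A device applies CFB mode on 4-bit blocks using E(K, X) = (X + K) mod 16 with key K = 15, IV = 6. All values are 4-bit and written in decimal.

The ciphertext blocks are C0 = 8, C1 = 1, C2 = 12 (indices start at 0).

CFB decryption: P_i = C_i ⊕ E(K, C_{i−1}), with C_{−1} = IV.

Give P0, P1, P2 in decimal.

P0: E(K, 6) = 5; 8 ⊕ 5 = 13.
P1: E(K, 8) = 7; 1 ⊕ 7 = 6.
P2: E(K, 1) = 0; 12 ⊕ 0 = 12.

P0 = 13, P1 = 6, P2 = 12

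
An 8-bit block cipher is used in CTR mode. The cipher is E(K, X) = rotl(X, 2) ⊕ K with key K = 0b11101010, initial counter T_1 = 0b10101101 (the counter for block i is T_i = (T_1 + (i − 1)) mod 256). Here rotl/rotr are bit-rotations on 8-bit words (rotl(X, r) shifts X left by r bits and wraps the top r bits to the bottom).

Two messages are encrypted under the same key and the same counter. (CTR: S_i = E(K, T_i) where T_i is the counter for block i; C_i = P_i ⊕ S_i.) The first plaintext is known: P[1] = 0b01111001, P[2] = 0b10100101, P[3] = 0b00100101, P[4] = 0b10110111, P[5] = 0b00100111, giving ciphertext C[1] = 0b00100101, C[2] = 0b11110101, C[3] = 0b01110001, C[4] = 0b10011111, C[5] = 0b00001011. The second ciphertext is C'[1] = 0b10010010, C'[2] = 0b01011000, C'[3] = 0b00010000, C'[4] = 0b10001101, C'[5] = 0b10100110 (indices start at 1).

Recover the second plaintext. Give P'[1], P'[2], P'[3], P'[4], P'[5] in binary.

In CTR with a reused counter, both messages share the same keystream S_i, so C_i ⊕ C'_i = P_i ⊕ P'_i and thus P'_i = P_i ⊕ C_i ⊕ C'_i.
P'[1]: 0b01111001 ⊕ 0b00100101 ⊕ 0b10010010 = 0b11001110.
P'[2]: 0b10100101 ⊕ 0b11110101 ⊕ 0b01011000 = 0b00001000.
P'[3]: 0b00100101 ⊕ 0b01110001 ⊕ 0b00010000 = 0b01000100.
P'[4]: 0b10110111 ⊕ 0b10011111 ⊕ 0b10001101 = 0b10100101.
P'[5]: 0b00100111 ⊕ 0b00001011 ⊕ 0b10100110 = 0b10001010.

P'[1] = 0b11001110, P'[2] = 0b00001000, P'[3] = 0b01000100, P'[4] = 0b10100101, P'[5] = 0b10001010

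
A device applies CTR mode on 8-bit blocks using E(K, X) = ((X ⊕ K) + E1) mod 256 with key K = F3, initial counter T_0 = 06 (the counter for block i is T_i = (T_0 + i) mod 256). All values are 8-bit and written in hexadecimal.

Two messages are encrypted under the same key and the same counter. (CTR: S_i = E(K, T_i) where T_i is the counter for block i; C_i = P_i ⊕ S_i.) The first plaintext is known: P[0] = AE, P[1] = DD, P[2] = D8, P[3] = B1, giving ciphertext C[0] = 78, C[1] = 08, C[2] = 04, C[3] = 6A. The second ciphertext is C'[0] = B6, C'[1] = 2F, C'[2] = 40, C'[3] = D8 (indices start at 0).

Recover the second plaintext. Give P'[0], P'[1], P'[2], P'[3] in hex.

In CTR with a reused counter, both messages share the same keystream S_i, so C_i ⊕ C'_i = P_i ⊕ P'_i and thus P'_i = P_i ⊕ C_i ⊕ C'_i.
P'[0]: AE ⊕ 78 ⊕ B6 = 60.
P'[1]: DD ⊕ 08 ⊕ 2F = FA.
P'[2]: D8 ⊕ 04 ⊕ 40 = 9C.
P'[3]: B1 ⊕ 6A ⊕ D8 = 03.

P'[0] = 60, P'[1] = FA, P'[2] = 9C, P'[3] = 03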